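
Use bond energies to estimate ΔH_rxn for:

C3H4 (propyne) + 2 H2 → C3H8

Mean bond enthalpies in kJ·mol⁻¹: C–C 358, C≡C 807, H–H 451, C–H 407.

ΔH ≈ −277 kJ

Bonds broken (reactants):
  C≡C: 1 × 807 = 807
  C–C: 1 × 358 = 358
  C–H: 4 × 407 = 1628
  H–H: 2 × 451 = 902
  Σ(broken) = 3695 kJ
Bonds formed (products):
  C–C: 2 × 358 = 716
  C–H: 8 × 407 = 3256
  Σ(formed) = 3972 kJ
ΔH = Σ(broken) − Σ(formed) = 3695 − 3972 = −277 kJ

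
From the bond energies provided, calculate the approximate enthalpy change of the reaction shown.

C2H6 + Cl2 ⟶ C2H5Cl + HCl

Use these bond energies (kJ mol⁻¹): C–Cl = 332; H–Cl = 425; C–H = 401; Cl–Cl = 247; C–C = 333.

Bonds broken (reactants):
  C–C: 1 × 333 = 333
  C–H: 6 × 401 = 2406
  Cl–Cl: 1 × 247 = 247
  Σ(broken) = 2986 kJ
Bonds formed (products):
  C–C: 1 × 333 = 333
  C–Cl: 1 × 332 = 332
  C–H: 5 × 401 = 2005
  H–Cl: 1 × 425 = 425
  Σ(formed) = 3095 kJ
ΔH = Σ(broken) − Σ(formed) = 2986 − 3095 = −109 kJ

ΔH ≈ −109 kJ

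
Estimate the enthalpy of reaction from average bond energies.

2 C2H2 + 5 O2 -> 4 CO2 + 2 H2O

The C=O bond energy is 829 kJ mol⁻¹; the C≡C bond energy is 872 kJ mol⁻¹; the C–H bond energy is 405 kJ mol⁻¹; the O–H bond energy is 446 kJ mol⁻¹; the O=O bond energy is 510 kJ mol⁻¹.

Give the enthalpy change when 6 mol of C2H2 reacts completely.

Bonds broken (reactants):
  C≡C: 2 × 872 = 1744
  C–H: 4 × 405 = 1620
  O=O: 5 × 510 = 2550
  Σ(broken) = 5914 kJ
Bonds formed (products):
  C=O: 8 × 829 = 6632
  O–H: 4 × 446 = 1784
  Σ(formed) = 8416 kJ
ΔH = Σ(broken) − Σ(formed) = 5914 − 8416 = −2502 kJ
For 3× the reaction as written: 3 × (−2502) = −7506 kJ

ΔH = −7506 kJ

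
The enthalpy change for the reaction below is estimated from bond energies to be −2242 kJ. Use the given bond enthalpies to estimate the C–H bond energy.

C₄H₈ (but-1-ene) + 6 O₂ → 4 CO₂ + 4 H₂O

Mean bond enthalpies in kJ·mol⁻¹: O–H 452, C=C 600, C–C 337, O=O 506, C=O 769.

D(C–H) ≈ 402 kJ/mol

Let D be the C–H bond energy.
Σ(broken) = 2×337 + 8×D + 1×600 + 6×506 = 4310 + 8D
Σ(formed) = 8×769 + 8×452 = 9768
ΔH = Σ(broken) − Σ(formed) = (4310 + 8D) − (9768) = −5458 + 8D
Setting this equal to −2242 kJ gives 8D = 3216, so D = 402 kJ/mol.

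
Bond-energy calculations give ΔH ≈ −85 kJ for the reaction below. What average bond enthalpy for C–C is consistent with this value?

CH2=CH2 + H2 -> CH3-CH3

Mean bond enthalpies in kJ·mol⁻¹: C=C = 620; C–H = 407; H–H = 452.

Let D be the C–C bond energy.
Σ(broken) = 4×407 + 1×620 + 1×452 = 2700
Σ(formed) = 1×D + 6×407 = 2442 + D
ΔH = Σ(broken) − Σ(formed) = (2700) − (2442 + D) = +258 − D
Setting this equal to −85 kJ gives D = 343 kJ/mol.

D(C–C) ≈ 343 kJ/mol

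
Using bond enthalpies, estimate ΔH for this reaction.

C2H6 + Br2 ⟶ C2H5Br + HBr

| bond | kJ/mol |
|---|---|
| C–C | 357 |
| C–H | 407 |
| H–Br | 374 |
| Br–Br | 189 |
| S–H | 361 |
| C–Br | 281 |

ΔH ≈ −59 kJ

Bonds broken (reactants):
  Br–Br: 1 × 189 = 189
  C–C: 1 × 357 = 357
  C–H: 6 × 407 = 2442
  Σ(broken) = 2988 kJ
Bonds formed (products):
  C–Br: 1 × 281 = 281
  C–C: 1 × 357 = 357
  C–H: 5 × 407 = 2035
  H–Br: 1 × 374 = 374
  Σ(formed) = 3047 kJ
ΔH = Σ(broken) − Σ(formed) = 2988 − 3047 = −59 kJ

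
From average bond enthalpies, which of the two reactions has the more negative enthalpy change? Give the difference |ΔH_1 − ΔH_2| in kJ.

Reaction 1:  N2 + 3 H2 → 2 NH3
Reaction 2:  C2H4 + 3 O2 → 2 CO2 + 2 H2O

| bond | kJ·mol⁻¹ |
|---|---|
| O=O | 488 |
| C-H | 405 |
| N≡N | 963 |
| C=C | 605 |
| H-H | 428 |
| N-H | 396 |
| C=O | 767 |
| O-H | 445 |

Reaction 1:
  Bonds broken (reactants):
    H-H: 3 × 428 = 1284
    N≡N: 1 × 963 = 963
    Σ(broken) = 2247 kJ
  Bonds formed (products):
    N-H: 6 × 396 = 2376
    Σ(formed) = 2376 kJ
  ΔH_1 = 2247 − 2376 = −129 kJ
Reaction 2:
  Bonds broken (reactants):
    C-H: 4 × 405 = 1620
    C=C: 1 × 605 = 605
    O=O: 3 × 488 = 1464
    Σ(broken) = 3689 kJ
  Bonds formed (products):
    C=O: 4 × 767 = 3068
    O-H: 4 × 445 = 1780
    Σ(formed) = 4848 kJ
  ΔH_2 = 3689 − 4848 = −1159 kJ
ΔH_1 − ΔH_2 = +1030 kJ, so reaction 2 has the more negative ΔH; |ΔH_1 − ΔH_2| = 1030 kJ.

Reaction 2, by 1030 kJ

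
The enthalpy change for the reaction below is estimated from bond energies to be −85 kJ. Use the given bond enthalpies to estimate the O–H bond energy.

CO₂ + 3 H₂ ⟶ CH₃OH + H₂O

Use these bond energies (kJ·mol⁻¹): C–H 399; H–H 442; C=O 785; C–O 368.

Let D be the O–H bond energy.
Σ(broken) = 2×785 + 3×442 = 2896
Σ(formed) = 3×399 + 1×368 + 3×D = 1565 + 3D
ΔH = Σ(broken) − Σ(formed) = (2896) − (1565 + 3D) = +1331 − 3D
Setting this equal to −85 kJ gives 3D = 1416, so D = 472 kJ/mol.

D(O–H) ≈ 472 kJ/mol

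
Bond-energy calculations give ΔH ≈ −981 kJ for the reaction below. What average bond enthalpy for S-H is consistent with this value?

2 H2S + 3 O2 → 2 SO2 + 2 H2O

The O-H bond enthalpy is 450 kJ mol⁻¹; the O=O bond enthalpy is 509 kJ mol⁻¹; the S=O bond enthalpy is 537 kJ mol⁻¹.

Let D be the S-H bond energy.
Σ(broken) = 3×509 + 4×D = 1527 + 4D
Σ(formed) = 4×450 + 4×537 = 3948
ΔH = Σ(broken) − Σ(formed) = (1527 + 4D) − (3948) = −2421 + 4D
Setting this equal to −981 kJ gives 4D = 1440, so D = 360 kJ/mol.

D(S-H) ≈ 360 kJ/mol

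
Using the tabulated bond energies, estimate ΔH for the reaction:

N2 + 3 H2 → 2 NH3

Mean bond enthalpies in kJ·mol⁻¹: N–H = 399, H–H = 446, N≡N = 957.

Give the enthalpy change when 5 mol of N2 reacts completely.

Bonds broken (reactants):
  H–H: 3 × 446 = 1338
  N≡N: 1 × 957 = 957
  Σ(broken) = 2295 kJ
Bonds formed (products):
  N–H: 6 × 399 = 2394
  Σ(formed) = 2394 kJ
ΔH = Σ(broken) − Σ(formed) = 2295 − 2394 = −99 kJ
For 5× the reaction as written: 5 × (−99) = −495 kJ

ΔH = −495 kJ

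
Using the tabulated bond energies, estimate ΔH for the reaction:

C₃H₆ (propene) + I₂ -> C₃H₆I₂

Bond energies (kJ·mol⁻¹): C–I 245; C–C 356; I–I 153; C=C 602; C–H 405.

ΔH ≈ −91 kJ

Bonds broken (reactants):
  C–C: 1 × 356 = 356
  C–H: 6 × 405 = 2430
  C=C: 1 × 602 = 602
  I–I: 1 × 153 = 153
  Σ(broken) = 3541 kJ
Bonds formed (products):
  C–C: 2 × 356 = 712
  C–H: 6 × 405 = 2430
  C–I: 2 × 245 = 490
  Σ(formed) = 3632 kJ
ΔH = Σ(broken) − Σ(formed) = 3541 − 3632 = −91 kJ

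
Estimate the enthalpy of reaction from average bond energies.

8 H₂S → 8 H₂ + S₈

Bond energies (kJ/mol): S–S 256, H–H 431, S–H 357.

ΔH ≈ +216 kJ

Bonds broken (reactants):
  S–H: 16 × 357 = 5712
  Σ(broken) = 5712 kJ
Bonds formed (products):
  H–H: 8 × 431 = 3448
  S–S: 8 × 256 = 2048
  Σ(formed) = 5496 kJ
ΔH = Σ(broken) − Σ(formed) = 5712 − 5496 = +216 kJ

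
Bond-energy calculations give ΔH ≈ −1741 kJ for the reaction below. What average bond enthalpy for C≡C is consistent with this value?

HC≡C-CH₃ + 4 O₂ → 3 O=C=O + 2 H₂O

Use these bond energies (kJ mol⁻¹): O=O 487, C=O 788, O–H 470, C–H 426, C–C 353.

D(C≡C) ≈ 862 kJ/mol

Let D be the C≡C bond energy.
Σ(broken) = 1×D + 1×353 + 4×426 + 4×487 = 4005 + D
Σ(formed) = 6×788 + 4×470 = 6608
ΔH = Σ(broken) − Σ(formed) = (4005 + D) − (6608) = −2603 + D
Setting this equal to −1741 kJ gives D = 862 kJ/mol.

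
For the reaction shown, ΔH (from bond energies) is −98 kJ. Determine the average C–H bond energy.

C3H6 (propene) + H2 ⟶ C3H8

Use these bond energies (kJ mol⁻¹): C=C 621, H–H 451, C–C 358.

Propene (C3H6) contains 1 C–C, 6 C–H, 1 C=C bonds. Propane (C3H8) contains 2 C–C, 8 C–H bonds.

Let D be the C–H bond energy.
Σ(broken) = 1×358 + 6×D + 1×621 + 1×451 = 1430 + 6D
Σ(formed) = 2×358 + 8×D = 716 + 8D
ΔH = Σ(broken) − Σ(formed) = (1430 + 6D) − (716 + 8D) = +714 − 2D
Setting this equal to −98 kJ gives 2D = 812, so D = 406 kJ/mol.

D(C–H) ≈ 406 kJ/mol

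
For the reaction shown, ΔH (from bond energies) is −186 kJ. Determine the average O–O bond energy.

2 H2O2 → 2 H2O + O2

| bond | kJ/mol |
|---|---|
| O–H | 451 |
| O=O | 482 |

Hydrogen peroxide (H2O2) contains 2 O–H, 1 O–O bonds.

D(O–O) ≈ 148 kJ/mol

Let D be the O–O bond energy.
Σ(broken) = 4×451 + 2×D = 1804 + 2D
Σ(formed) = 4×451 + 1×482 = 2286
ΔH = Σ(broken) − Σ(formed) = (1804 + 2D) − (2286) = −482 + 2D
Setting this equal to −186 kJ gives 2D = 296, so D = 148 kJ/mol.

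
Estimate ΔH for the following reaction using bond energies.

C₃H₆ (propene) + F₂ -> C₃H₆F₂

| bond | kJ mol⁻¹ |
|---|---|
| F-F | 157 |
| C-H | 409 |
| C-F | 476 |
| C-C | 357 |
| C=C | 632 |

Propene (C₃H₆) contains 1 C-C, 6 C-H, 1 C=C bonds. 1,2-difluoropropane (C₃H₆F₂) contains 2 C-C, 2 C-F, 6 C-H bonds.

ΔH ≈ −520 kJ

Bonds broken (reactants):
  C-C: 1 × 357 = 357
  C-H: 6 × 409 = 2454
  C=C: 1 × 632 = 632
  F-F: 1 × 157 = 157
  Σ(broken) = 3600 kJ
Bonds formed (products):
  C-C: 2 × 357 = 714
  C-F: 2 × 476 = 952
  C-H: 6 × 409 = 2454
  Σ(formed) = 4120 kJ
ΔH = Σ(broken) − Σ(formed) = 3600 − 4120 = −520 kJ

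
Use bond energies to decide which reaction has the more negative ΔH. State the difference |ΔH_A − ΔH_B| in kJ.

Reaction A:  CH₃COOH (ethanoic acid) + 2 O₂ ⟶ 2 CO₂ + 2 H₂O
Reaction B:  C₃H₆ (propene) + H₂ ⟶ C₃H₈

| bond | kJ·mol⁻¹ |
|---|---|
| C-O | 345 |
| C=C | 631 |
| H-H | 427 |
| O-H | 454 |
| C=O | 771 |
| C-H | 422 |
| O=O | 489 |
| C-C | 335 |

Reaction A, by 630 kJ

Reaction A:
  Bonds broken (reactants):
    C-C: 1 × 335 = 335
    C-H: 3 × 422 = 1266
    C-O: 1 × 345 = 345
    C=O: 1 × 771 = 771
    O-H: 1 × 454 = 454
    O=O: 2 × 489 = 978
    Σ(broken) = 4149 kJ
  Bonds formed (products):
    C=O: 4 × 771 = 3084
    O-H: 4 × 454 = 1816
    Σ(formed) = 4900 kJ
  ΔH_A = 4149 − 4900 = −751 kJ
Reaction B:
  Bonds broken (reactants):
    C-C: 1 × 335 = 335
    C-H: 6 × 422 = 2532
    C=C: 1 × 631 = 631
    H-H: 1 × 427 = 427
    Σ(broken) = 3925 kJ
  Bonds formed (products):
    C-C: 2 × 335 = 670
    C-H: 8 × 422 = 3376
    Σ(formed) = 4046 kJ
  ΔH_B = 3925 − 4046 = −121 kJ
ΔH_A − ΔH_B = −630 kJ, so reaction A has the more negative ΔH; |ΔH_A − ΔH_B| = 630 kJ.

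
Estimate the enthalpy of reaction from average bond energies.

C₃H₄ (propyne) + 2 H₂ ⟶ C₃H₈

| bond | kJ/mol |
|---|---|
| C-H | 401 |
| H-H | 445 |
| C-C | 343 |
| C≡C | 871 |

ΔH ≈ −186 kJ

Bonds broken (reactants):
  C≡C: 1 × 871 = 871
  C-C: 1 × 343 = 343
  C-H: 4 × 401 = 1604
  H-H: 2 × 445 = 890
  Σ(broken) = 3708 kJ
Bonds formed (products):
  C-C: 2 × 343 = 686
  C-H: 8 × 401 = 3208
  Σ(formed) = 3894 kJ
ΔH = Σ(broken) − Σ(formed) = 3708 − 3894 = −186 kJ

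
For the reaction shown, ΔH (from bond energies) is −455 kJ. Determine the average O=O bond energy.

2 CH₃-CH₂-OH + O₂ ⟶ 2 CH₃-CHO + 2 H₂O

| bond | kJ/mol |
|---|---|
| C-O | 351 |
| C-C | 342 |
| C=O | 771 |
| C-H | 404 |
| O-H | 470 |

D(O=O) ≈ 517 kJ/mol

Let D be the O=O bond energy.
Σ(broken) = 2×342 + 10×404 + 2×351 + 2×470 + 1×D = 6366 + D
Σ(formed) = 2×342 + 8×404 + 2×771 + 4×470 = 7338
ΔH = Σ(broken) − Σ(formed) = (6366 + D) − (7338) = −972 + D
Setting this equal to −455 kJ gives D = 517 kJ/mol.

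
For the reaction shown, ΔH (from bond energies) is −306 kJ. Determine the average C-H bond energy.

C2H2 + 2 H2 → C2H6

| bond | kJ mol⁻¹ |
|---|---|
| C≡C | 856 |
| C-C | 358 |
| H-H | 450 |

D(C-H) ≈ 426 kJ/mol

Let D be the C-H bond energy.
Σ(broken) = 1×856 + 2×D + 2×450 = 1756 + 2D
Σ(formed) = 1×358 + 6×D = 358 + 6D
ΔH = Σ(broken) − Σ(formed) = (1756 + 2D) − (358 + 6D) = +1398 − 4D
Setting this equal to −306 kJ gives 4D = 1704, so D = 426 kJ/mol.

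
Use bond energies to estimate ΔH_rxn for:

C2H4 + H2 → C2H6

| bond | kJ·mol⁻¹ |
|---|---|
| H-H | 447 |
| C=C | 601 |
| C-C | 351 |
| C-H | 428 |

Bonds broken (reactants):
  C-H: 4 × 428 = 1712
  C=C: 1 × 601 = 601
  H-H: 1 × 447 = 447
  Σ(broken) = 2760 kJ
Bonds formed (products):
  C-C: 1 × 351 = 351
  C-H: 6 × 428 = 2568
  Σ(formed) = 2919 kJ
ΔH = Σ(broken) − Σ(formed) = 2760 − 2919 = −159 kJ

ΔH ≈ −159 kJ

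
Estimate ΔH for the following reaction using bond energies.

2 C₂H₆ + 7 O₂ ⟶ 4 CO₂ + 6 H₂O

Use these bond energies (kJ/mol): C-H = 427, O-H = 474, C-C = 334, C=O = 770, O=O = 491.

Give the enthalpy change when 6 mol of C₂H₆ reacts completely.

Bonds broken (reactants):
  C-C: 2 × 334 = 668
  C-H: 12 × 427 = 5124
  O=O: 7 × 491 = 3437
  Σ(broken) = 9229 kJ
Bonds formed (products):
  C=O: 8 × 770 = 6160
  O-H: 12 × 474 = 5688
  Σ(formed) = 11848 kJ
ΔH = Σ(broken) − Σ(formed) = 9229 − 11848 = −2619 kJ
For 3× the reaction as written: 3 × (−2619) = −7857 kJ

ΔH = −7857 kJ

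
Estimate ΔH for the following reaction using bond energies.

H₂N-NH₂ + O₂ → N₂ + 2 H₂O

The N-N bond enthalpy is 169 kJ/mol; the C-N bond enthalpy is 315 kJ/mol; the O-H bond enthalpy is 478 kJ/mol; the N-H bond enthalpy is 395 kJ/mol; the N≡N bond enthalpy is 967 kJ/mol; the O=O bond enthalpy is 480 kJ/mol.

Bonds broken (reactants):
  N-H: 4 × 395 = 1580
  N-N: 1 × 169 = 169
  O=O: 1 × 480 = 480
  Σ(broken) = 2229 kJ
Bonds formed (products):
  N≡N: 1 × 967 = 967
  O-H: 4 × 478 = 1912
  Σ(formed) = 2879 kJ
ΔH = Σ(broken) − Σ(formed) = 2229 − 2879 = −650 kJ

ΔH ≈ −650 kJ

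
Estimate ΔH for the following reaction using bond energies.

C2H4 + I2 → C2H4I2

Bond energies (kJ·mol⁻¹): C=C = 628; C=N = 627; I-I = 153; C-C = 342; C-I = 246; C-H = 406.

Bonds broken (reactants):
  C-H: 4 × 406 = 1624
  C=C: 1 × 628 = 628
  I-I: 1 × 153 = 153
  Σ(broken) = 2405 kJ
Bonds formed (products):
  C-C: 1 × 342 = 342
  C-H: 4 × 406 = 1624
  C-I: 2 × 246 = 492
  Σ(formed) = 2458 kJ
ΔH = Σ(broken) − Σ(formed) = 2405 − 2458 = −53 kJ

ΔH ≈ −53 kJ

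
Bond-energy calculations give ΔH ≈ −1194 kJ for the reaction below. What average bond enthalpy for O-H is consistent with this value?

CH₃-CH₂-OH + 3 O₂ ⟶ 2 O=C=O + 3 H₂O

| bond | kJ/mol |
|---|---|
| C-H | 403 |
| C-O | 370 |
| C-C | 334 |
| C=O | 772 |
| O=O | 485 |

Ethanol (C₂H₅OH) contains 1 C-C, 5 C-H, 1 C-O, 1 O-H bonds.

D(O-H) ≈ 456 kJ/mol

Let D be the O-H bond energy.
Σ(broken) = 1×334 + 5×403 + 1×370 + 1×D + 3×485 = 4174 + D
Σ(formed) = 4×772 + 6×D = 3088 + 6D
ΔH = Σ(broken) − Σ(formed) = (4174 + D) − (3088 + 6D) = +1086 − 5D
Setting this equal to −1194 kJ gives 5D = 2280, so D = 456 kJ/mol.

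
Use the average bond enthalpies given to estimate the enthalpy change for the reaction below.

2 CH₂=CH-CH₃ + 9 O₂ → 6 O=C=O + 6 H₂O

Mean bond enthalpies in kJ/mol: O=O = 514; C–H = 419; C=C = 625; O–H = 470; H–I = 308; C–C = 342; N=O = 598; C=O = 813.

Bonds broken (reactants):
  C–C: 2 × 342 = 684
  C–H: 12 × 419 = 5028
  C=C: 2 × 625 = 1250
  O=O: 9 × 514 = 4626
  Σ(broken) = 11588 kJ
Bonds formed (products):
  C=O: 12 × 813 = 9756
  O–H: 12 × 470 = 5640
  Σ(formed) = 15396 kJ
ΔH = Σ(broken) − Σ(formed) = 11588 − 15396 = −3808 kJ

ΔH ≈ −3808 kJ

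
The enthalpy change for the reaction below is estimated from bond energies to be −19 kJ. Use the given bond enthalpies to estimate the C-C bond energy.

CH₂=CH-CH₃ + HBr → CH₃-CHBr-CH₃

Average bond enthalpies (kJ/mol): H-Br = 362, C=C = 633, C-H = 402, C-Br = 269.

D(C-C) ≈ 343 kJ/mol

Let D be the C-C bond energy.
Σ(broken) = 1×D + 6×402 + 1×633 + 1×362 = 3407 + D
Σ(formed) = 1×269 + 2×D + 7×402 = 3083 + 2D
ΔH = Σ(broken) − Σ(formed) = (3407 + D) − (3083 + 2D) = +324 − D
Setting this equal to −19 kJ gives D = 343 kJ/mol.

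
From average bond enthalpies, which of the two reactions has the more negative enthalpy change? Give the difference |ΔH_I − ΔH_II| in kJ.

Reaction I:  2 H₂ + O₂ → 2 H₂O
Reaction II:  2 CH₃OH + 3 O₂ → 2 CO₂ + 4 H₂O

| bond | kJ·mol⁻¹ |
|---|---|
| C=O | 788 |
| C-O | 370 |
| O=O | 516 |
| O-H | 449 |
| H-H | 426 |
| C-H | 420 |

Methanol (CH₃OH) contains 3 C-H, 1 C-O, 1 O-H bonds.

Reaction I:
  Bonds broken (reactants):
    H-H: 2 × 426 = 852
    O=O: 1 × 516 = 516
    Σ(broken) = 1368 kJ
  Bonds formed (products):
    O-H: 4 × 449 = 1796
    Σ(formed) = 1796 kJ
  ΔH_I = 1368 − 1796 = −428 kJ
Reaction II:
  Bonds broken (reactants):
    C-H: 6 × 420 = 2520
    C-O: 2 × 370 = 740
    O-H: 2 × 449 = 898
    O=O: 3 × 516 = 1548
    Σ(broken) = 5706 kJ
  Bonds formed (products):
    C=O: 4 × 788 = 3152
    O-H: 8 × 449 = 3592
    Σ(formed) = 6744 kJ
  ΔH_II = 5706 − 6744 = −1038 kJ
ΔH_I − ΔH_II = +610 kJ, so reaction II has the more negative ΔH; |ΔH_I − ΔH_II| = 610 kJ.

Reaction II, by 610 kJ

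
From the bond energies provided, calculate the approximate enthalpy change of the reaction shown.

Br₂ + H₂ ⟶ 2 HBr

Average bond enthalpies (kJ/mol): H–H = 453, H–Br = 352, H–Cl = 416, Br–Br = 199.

Bonds broken (reactants):
  Br–Br: 1 × 199 = 199
  H–H: 1 × 453 = 453
  Σ(broken) = 652 kJ
Bonds formed (products):
  H–Br: 2 × 352 = 704
  Σ(formed) = 704 kJ
ΔH = Σ(broken) − Σ(formed) = 652 − 704 = −52 kJ

ΔH ≈ −52 kJ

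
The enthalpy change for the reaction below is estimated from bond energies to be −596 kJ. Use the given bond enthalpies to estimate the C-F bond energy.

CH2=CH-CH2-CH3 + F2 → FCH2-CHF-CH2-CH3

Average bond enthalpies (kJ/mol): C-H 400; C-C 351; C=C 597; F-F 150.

Let D be the C-F bond energy.
Σ(broken) = 2×351 + 8×400 + 1×597 + 1×150 = 4649
Σ(formed) = 3×351 + 2×D + 8×400 = 4253 + 2D
ΔH = Σ(broken) − Σ(formed) = (4649) − (4253 + 2D) = +396 − 2D
Setting this equal to −596 kJ gives 2D = 992, so D = 496 kJ/mol.

D(C-F) ≈ 496 kJ/mol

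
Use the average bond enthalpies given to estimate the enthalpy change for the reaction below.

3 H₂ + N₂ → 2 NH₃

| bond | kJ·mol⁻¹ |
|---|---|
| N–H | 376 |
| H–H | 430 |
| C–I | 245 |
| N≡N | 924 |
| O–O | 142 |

ΔH ≈ −42 kJ

Bonds broken (reactants):
  H–H: 3 × 430 = 1290
  N≡N: 1 × 924 = 924
  Σ(broken) = 2214 kJ
Bonds formed (products):
  N–H: 6 × 376 = 2256
  Σ(formed) = 2256 kJ
ΔH = Σ(broken) − Σ(formed) = 2214 − 2256 = −42 kJ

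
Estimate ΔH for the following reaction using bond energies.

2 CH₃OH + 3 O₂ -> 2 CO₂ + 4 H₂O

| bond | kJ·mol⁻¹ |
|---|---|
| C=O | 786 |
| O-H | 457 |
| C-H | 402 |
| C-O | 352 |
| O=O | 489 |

Bonds broken (reactants):
  C-H: 6 × 402 = 2412
  C-O: 2 × 352 = 704
  O-H: 2 × 457 = 914
  O=O: 3 × 489 = 1467
  Σ(broken) = 5497 kJ
Bonds formed (products):
  C=O: 4 × 786 = 3144
  O-H: 8 × 457 = 3656
  Σ(formed) = 6800 kJ
ΔH = Σ(broken) − Σ(formed) = 5497 − 6800 = −1303 kJ

ΔH ≈ −1303 kJ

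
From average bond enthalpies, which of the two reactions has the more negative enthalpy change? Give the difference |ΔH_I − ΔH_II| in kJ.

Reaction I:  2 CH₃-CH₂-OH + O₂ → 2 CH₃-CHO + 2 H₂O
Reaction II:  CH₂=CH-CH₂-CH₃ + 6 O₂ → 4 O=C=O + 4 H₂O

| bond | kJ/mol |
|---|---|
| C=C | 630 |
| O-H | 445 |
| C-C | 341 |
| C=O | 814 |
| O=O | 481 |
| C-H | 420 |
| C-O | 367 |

Reaction I:
  Bonds broken (reactants):
    C-C: 2 × 341 = 682
    C-H: 10 × 420 = 4200
    C-O: 2 × 367 = 734
    O-H: 2 × 445 = 890
    O=O: 1 × 481 = 481
    Σ(broken) = 6987 kJ
  Bonds formed (products):
    C-C: 2 × 341 = 682
    C-H: 8 × 420 = 3360
    C=O: 2 × 814 = 1628
    O-H: 4 × 445 = 1780
    Σ(formed) = 7450 kJ
  ΔH_I = 6987 − 7450 = −463 kJ
Reaction II:
  Bonds broken (reactants):
    C-C: 2 × 341 = 682
    C-H: 8 × 420 = 3360
    C=C: 1 × 630 = 630
    O=O: 6 × 481 = 2886
    Σ(broken) = 7558 kJ
  Bonds formed (products):
    C=O: 8 × 814 = 6512
    O-H: 8 × 445 = 3560
    Σ(formed) = 10072 kJ
  ΔH_II = 7558 − 10072 = −2514 kJ
ΔH_I − ΔH_II = +2051 kJ, so reaction II has the more negative ΔH; |ΔH_I − ΔH_II| = 2051 kJ.

Reaction II, by 2051 kJ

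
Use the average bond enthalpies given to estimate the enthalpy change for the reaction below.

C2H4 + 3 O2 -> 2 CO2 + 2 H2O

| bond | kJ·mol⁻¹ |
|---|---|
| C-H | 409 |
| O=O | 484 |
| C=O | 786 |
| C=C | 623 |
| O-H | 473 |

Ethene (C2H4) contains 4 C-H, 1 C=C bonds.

Bonds broken (reactants):
  C-H: 4 × 409 = 1636
  C=C: 1 × 623 = 623
  O=O: 3 × 484 = 1452
  Σ(broken) = 3711 kJ
Bonds formed (products):
  C=O: 4 × 786 = 3144
  O-H: 4 × 473 = 1892
  Σ(formed) = 5036 kJ
ΔH = Σ(broken) − Σ(formed) = 3711 − 5036 = −1325 kJ

ΔH ≈ −1325 kJ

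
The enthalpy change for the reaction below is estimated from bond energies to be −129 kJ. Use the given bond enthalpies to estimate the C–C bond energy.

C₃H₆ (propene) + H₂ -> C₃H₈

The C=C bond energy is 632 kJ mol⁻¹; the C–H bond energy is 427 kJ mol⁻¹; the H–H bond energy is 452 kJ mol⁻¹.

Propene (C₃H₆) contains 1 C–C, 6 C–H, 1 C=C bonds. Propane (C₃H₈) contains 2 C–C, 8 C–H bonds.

Let D be the C–C bond energy.
Σ(broken) = 1×D + 6×427 + 1×632 + 1×452 = 3646 + D
Σ(formed) = 2×D + 8×427 = 3416 + 2D
ΔH = Σ(broken) − Σ(formed) = (3646 + D) − (3416 + 2D) = +230 − D
Setting this equal to −129 kJ gives D = 359 kJ/mol.

D(C–C) ≈ 359 kJ/mol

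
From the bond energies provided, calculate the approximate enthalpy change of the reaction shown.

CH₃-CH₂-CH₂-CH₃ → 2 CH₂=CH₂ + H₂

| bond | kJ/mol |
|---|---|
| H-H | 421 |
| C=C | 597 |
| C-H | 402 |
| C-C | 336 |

ΔH ≈ +197 kJ

Bonds broken (reactants):
  C-C: 3 × 336 = 1008
  C-H: 10 × 402 = 4020
  Σ(broken) = 5028 kJ
Bonds formed (products):
  C-H: 8 × 402 = 3216
  C=C: 2 × 597 = 1194
  H-H: 1 × 421 = 421
  Σ(formed) = 4831 kJ
ΔH = Σ(broken) − Σ(formed) = 5028 − 4831 = +197 kJ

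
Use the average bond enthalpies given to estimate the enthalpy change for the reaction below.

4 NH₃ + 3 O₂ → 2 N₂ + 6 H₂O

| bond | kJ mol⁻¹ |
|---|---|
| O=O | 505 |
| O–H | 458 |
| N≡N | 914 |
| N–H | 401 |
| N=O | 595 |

ΔH ≈ −997 kJ

Bonds broken (reactants):
  N–H: 12 × 401 = 4812
  O=O: 3 × 505 = 1515
  Σ(broken) = 6327 kJ
Bonds formed (products):
  N≡N: 2 × 914 = 1828
  O–H: 12 × 458 = 5496
  Σ(formed) = 7324 kJ
ΔH = Σ(broken) − Σ(formed) = 6327 − 7324 = −997 kJ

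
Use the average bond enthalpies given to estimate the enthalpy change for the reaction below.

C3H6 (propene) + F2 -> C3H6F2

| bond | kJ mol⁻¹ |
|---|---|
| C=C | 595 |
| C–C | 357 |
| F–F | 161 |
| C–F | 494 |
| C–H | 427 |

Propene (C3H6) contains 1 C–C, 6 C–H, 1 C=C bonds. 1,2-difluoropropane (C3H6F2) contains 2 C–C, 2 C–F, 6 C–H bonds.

ΔH ≈ −589 kJ

Bonds broken (reactants):
  C–C: 1 × 357 = 357
  C–H: 6 × 427 = 2562
  C=C: 1 × 595 = 595
  F–F: 1 × 161 = 161
  Σ(broken) = 3675 kJ
Bonds formed (products):
  C–C: 2 × 357 = 714
  C–F: 2 × 494 = 988
  C–H: 6 × 427 = 2562
  Σ(formed) = 4264 kJ
ΔH = Σ(broken) − Σ(formed) = 3675 − 4264 = −589 kJ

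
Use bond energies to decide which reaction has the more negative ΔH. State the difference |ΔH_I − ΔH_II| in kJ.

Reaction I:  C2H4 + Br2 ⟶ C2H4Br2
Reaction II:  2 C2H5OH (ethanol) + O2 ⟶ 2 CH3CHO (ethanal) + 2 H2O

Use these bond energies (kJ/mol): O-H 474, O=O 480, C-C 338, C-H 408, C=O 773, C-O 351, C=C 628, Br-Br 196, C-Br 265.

Reaction I:
  Bonds broken (reactants):
    Br-Br: 1 × 196 = 196
    C-H: 4 × 408 = 1632
    C=C: 1 × 628 = 628
    Σ(broken) = 2456 kJ
  Bonds formed (products):
    C-Br: 2 × 265 = 530
    C-C: 1 × 338 = 338
    C-H: 4 × 408 = 1632
    Σ(formed) = 2500 kJ
  ΔH_I = 2456 − 2500 = −44 kJ
Reaction II:
  Bonds broken (reactants):
    C-C: 2 × 338 = 676
    C-H: 10 × 408 = 4080
    C-O: 2 × 351 = 702
    O-H: 2 × 474 = 948
    O=O: 1 × 480 = 480
    Σ(broken) = 6886 kJ
  Bonds formed (products):
    C-C: 2 × 338 = 676
    C-H: 8 × 408 = 3264
    C=O: 2 × 773 = 1546
    O-H: 4 × 474 = 1896
    Σ(formed) = 7382 kJ
  ΔH_II = 6886 − 7382 = −496 kJ
ΔH_I − ΔH_II = +452 kJ, so reaction II has the more negative ΔH; |ΔH_I − ΔH_II| = 452 kJ.

Reaction II, by 452 kJ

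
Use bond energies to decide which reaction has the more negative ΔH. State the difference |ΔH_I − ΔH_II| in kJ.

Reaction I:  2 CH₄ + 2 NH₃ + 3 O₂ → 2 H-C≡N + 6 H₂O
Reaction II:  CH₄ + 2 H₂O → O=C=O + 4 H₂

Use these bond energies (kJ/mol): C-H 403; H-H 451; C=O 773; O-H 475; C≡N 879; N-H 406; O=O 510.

Reaction I, by 1236 kJ

Reaction I:
  Bonds broken (reactants):
    C-H: 8 × 403 = 3224
    N-H: 6 × 406 = 2436
    O=O: 3 × 510 = 1530
    Σ(broken) = 7190 kJ
  Bonds formed (products):
    C≡N: 2 × 879 = 1758
    C-H: 2 × 403 = 806
    O-H: 12 × 475 = 5700
    Σ(formed) = 8264 kJ
  ΔH_I = 7190 − 8264 = −1074 kJ
Reaction II:
  Bonds broken (reactants):
    C-H: 4 × 403 = 1612
    O-H: 4 × 475 = 1900
    Σ(broken) = 3512 kJ
  Bonds formed (products):
    C=O: 2 × 773 = 1546
    H-H: 4 × 451 = 1804
    Σ(formed) = 3350 kJ
  ΔH_II = 3512 − 3350 = +162 kJ
ΔH_I − ΔH_II = −1236 kJ, so reaction I has the more negative ΔH; |ΔH_I − ΔH_II| = 1236 kJ.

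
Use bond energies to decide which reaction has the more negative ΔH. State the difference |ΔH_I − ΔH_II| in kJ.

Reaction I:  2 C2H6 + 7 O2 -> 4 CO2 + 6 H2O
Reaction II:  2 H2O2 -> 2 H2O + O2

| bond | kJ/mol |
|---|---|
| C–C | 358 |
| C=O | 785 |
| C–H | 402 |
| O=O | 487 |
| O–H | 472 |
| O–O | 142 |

Reaction I, by 2792 kJ

Reaction I:
  Bonds broken (reactants):
    C–C: 2 × 358 = 716
    C–H: 12 × 402 = 4824
    O=O: 7 × 487 = 3409
    Σ(broken) = 8949 kJ
  Bonds formed (products):
    C=O: 8 × 785 = 6280
    O–H: 12 × 472 = 5664
    Σ(formed) = 11944 kJ
  ΔH_I = 8949 − 11944 = −2995 kJ
Reaction II:
  Bonds broken (reactants):
    O–H: 4 × 472 = 1888
    O–O: 2 × 142 = 284
    Σ(broken) = 2172 kJ
  Bonds formed (products):
    O–H: 4 × 472 = 1888
    O=O: 1 × 487 = 487
    Σ(formed) = 2375 kJ
  ΔH_II = 2172 − 2375 = −203 kJ
ΔH_I − ΔH_II = −2792 kJ, so reaction I has the more negative ΔH; |ΔH_I − ΔH_II| = 2792 kJ.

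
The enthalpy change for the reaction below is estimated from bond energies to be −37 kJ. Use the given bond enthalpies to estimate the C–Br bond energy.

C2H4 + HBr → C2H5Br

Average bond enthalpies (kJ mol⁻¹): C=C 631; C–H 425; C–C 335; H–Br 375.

D(C–Br) ≈ 283 kJ/mol

Let D be the C–Br bond energy.
Σ(broken) = 4×425 + 1×631 + 1×375 = 2706
Σ(formed) = 1×D + 1×335 + 5×425 = 2460 + D
ΔH = Σ(broken) − Σ(formed) = (2706) − (2460 + D) = +246 − D
Setting this equal to −37 kJ gives D = 283 kJ/mol.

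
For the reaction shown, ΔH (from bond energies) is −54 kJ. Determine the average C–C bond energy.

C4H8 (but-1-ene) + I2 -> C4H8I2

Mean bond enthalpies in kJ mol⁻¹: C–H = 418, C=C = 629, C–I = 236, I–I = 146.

D(C–C) ≈ 357 kJ/mol

Let D be the C–C bond energy.
Σ(broken) = 2×D + 8×418 + 1×629 + 1×146 = 4119 + 2D
Σ(formed) = 3×D + 8×418 + 2×236 = 3816 + 3D
ΔH = Σ(broken) − Σ(formed) = (4119 + 2D) − (3816 + 3D) = +303 − D
Setting this equal to −54 kJ gives D = 357 kJ/mol.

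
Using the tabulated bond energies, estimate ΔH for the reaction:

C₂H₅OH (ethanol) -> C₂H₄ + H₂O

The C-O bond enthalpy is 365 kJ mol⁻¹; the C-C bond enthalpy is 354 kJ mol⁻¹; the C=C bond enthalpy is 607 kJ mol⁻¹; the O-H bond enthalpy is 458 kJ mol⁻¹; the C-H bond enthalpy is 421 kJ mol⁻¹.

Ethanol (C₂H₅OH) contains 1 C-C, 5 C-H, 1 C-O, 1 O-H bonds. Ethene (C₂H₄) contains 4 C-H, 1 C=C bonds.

ΔH ≈ +75 kJ

Bonds broken (reactants):
  C-C: 1 × 354 = 354
  C-H: 5 × 421 = 2105
  C-O: 1 × 365 = 365
  O-H: 1 × 458 = 458
  Σ(broken) = 3282 kJ
Bonds formed (products):
  C-H: 4 × 421 = 1684
  C=C: 1 × 607 = 607
  O-H: 2 × 458 = 916
  Σ(formed) = 3207 kJ
ΔH = Σ(broken) − Σ(formed) = 3282 − 3207 = +75 kJ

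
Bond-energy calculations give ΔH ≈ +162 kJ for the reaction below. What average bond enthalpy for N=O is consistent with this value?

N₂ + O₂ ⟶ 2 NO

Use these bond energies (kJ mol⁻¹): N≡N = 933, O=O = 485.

Let D be the N=O bond energy.
Σ(broken) = 1×933 + 1×485 = 1418
Σ(formed) = 2×D = 2D
ΔH = Σ(broken) − Σ(formed) = (1418) − (2D) = +1418 − 2D
Setting this equal to +162 kJ gives 2D = 1256, so D = 628 kJ/mol.

D(N=O) ≈ 628 kJ/mol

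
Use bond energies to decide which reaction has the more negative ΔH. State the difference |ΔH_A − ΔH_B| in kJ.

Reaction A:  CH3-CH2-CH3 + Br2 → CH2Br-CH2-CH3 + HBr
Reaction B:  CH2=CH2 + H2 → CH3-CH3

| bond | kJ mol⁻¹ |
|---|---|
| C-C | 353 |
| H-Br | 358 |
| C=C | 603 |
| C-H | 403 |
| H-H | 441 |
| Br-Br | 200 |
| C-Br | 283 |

Reaction B, by 77 kJ

Reaction A:
  Bonds broken (reactants):
    Br-Br: 1 × 200 = 200
    C-C: 2 × 353 = 706
    C-H: 8 × 403 = 3224
    Σ(broken) = 4130 kJ
  Bonds formed (products):
    C-Br: 1 × 283 = 283
    C-C: 2 × 353 = 706
    C-H: 7 × 403 = 2821
    H-Br: 1 × 358 = 358
    Σ(formed) = 4168 kJ
  ΔH_A = 4130 − 4168 = −38 kJ
Reaction B:
  Bonds broken (reactants):
    C-H: 4 × 403 = 1612
    C=C: 1 × 603 = 603
    H-H: 1 × 441 = 441
    Σ(broken) = 2656 kJ
  Bonds formed (products):
    C-C: 1 × 353 = 353
    C-H: 6 × 403 = 2418
    Σ(formed) = 2771 kJ
  ΔH_B = 2656 − 2771 = −115 kJ
ΔH_A − ΔH_B = +77 kJ, so reaction B has the more negative ΔH; |ΔH_A − ΔH_B| = 77 kJ.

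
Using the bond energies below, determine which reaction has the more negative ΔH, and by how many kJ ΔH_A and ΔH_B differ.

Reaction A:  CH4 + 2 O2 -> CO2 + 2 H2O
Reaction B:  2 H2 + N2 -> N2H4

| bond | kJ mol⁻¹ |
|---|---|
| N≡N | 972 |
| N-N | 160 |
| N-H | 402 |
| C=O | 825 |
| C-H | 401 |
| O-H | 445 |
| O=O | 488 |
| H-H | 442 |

Reaction A, by 938 kJ

Reaction A:
  Bonds broken (reactants):
    C-H: 4 × 401 = 1604
    O=O: 2 × 488 = 976
    Σ(broken) = 2580 kJ
  Bonds formed (products):
    C=O: 2 × 825 = 1650
    O-H: 4 × 445 = 1780
    Σ(formed) = 3430 kJ
  ΔH_A = 2580 − 3430 = −850 kJ
Reaction B:
  Bonds broken (reactants):
    H-H: 2 × 442 = 884
    N≡N: 1 × 972 = 972
    Σ(broken) = 1856 kJ
  Bonds formed (products):
    N-H: 4 × 402 = 1608
    N-N: 1 × 160 = 160
    Σ(formed) = 1768 kJ
  ΔH_B = 1856 − 1768 = +88 kJ
ΔH_A − ΔH_B = −938 kJ, so reaction A has the more negative ΔH; |ΔH_A − ΔH_B| = 938 kJ.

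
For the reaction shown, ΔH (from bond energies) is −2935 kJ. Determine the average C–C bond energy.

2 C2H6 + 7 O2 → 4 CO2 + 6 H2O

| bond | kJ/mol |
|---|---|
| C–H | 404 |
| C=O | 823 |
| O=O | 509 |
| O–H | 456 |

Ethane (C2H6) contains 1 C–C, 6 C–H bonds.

Let D be the C–C bond energy.
Σ(broken) = 2×D + 12×404 + 7×509 = 8411 + 2D
Σ(formed) = 8×823 + 12×456 = 12056
ΔH = Σ(broken) − Σ(formed) = (8411 + 2D) − (12056) = −3645 + 2D
Setting this equal to −2935 kJ gives 2D = 710, so D = 355 kJ/mol.

D(C–C) ≈ 355 kJ/mol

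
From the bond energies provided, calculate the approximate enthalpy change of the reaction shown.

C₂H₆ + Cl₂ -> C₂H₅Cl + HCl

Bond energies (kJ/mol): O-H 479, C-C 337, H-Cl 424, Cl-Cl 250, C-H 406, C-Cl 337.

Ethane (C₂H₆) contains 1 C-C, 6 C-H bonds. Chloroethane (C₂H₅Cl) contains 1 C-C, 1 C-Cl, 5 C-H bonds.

Bonds broken (reactants):
  C-C: 1 × 337 = 337
  C-H: 6 × 406 = 2436
  Cl-Cl: 1 × 250 = 250
  Σ(broken) = 3023 kJ
Bonds formed (products):
  C-C: 1 × 337 = 337
  C-Cl: 1 × 337 = 337
  C-H: 5 × 406 = 2030
  H-Cl: 1 × 424 = 424
  Σ(formed) = 3128 kJ
ΔH = Σ(broken) − Σ(formed) = 3023 − 3128 = −105 kJ

ΔH ≈ −105 kJ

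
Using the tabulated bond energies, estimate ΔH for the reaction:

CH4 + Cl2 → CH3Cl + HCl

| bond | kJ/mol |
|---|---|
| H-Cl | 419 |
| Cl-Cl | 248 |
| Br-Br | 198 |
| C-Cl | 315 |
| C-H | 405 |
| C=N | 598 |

ΔH ≈ −81 kJ

Bonds broken (reactants):
  C-H: 4 × 405 = 1620
  Cl-Cl: 1 × 248 = 248
  Σ(broken) = 1868 kJ
Bonds formed (products):
  C-Cl: 1 × 315 = 315
  C-H: 3 × 405 = 1215
  H-Cl: 1 × 419 = 419
  Σ(formed) = 1949 kJ
ΔH = Σ(broken) − Σ(formed) = 1868 − 1949 = −81 kJ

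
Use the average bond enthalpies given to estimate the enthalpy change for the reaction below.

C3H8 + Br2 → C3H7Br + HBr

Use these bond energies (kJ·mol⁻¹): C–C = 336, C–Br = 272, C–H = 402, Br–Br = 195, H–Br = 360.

ΔH ≈ −35 kJ

Bonds broken (reactants):
  Br–Br: 1 × 195 = 195
  C–C: 2 × 336 = 672
  C–H: 8 × 402 = 3216
  Σ(broken) = 4083 kJ
Bonds formed (products):
  C–Br: 1 × 272 = 272
  C–C: 2 × 336 = 672
  C–H: 7 × 402 = 2814
  H–Br: 1 × 360 = 360
  Σ(formed) = 4118 kJ
ΔH = Σ(broken) − Σ(formed) = 4083 − 4118 = −35 kJ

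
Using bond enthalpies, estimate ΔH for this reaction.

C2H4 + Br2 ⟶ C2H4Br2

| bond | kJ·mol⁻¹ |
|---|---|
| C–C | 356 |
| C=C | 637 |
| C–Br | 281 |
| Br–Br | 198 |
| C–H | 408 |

ΔH ≈ −83 kJ

Bonds broken (reactants):
  Br–Br: 1 × 198 = 198
  C–H: 4 × 408 = 1632
  C=C: 1 × 637 = 637
  Σ(broken) = 2467 kJ
Bonds formed (products):
  C–Br: 2 × 281 = 562
  C–C: 1 × 356 = 356
  C–H: 4 × 408 = 1632
  Σ(formed) = 2550 kJ
ΔH = Σ(broken) − Σ(formed) = 2467 − 2550 = −83 kJ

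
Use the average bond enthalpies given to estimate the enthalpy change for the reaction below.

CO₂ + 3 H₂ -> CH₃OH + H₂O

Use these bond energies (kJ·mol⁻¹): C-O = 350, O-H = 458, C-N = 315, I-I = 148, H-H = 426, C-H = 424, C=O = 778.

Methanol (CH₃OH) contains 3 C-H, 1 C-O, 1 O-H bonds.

ΔH ≈ −162 kJ

Bonds broken (reactants):
  C=O: 2 × 778 = 1556
  H-H: 3 × 426 = 1278
  Σ(broken) = 2834 kJ
Bonds formed (products):
  C-H: 3 × 424 = 1272
  C-O: 1 × 350 = 350
  O-H: 3 × 458 = 1374
  Σ(formed) = 2996 kJ
ΔH = Σ(broken) − Σ(formed) = 2834 − 2996 = −162 kJ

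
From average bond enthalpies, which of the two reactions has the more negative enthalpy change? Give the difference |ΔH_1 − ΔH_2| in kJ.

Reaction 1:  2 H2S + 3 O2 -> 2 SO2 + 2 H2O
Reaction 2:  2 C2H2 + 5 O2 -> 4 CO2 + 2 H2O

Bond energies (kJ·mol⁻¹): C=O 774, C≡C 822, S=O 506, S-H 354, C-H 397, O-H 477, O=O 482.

Reaction 1:
  Bonds broken (reactants):
    O=O: 3 × 482 = 1446
    S-H: 4 × 354 = 1416
    Σ(broken) = 2862 kJ
  Bonds formed (products):
    O-H: 4 × 477 = 1908
    S=O: 4 × 506 = 2024
    Σ(formed) = 3932 kJ
  ΔH_1 = 2862 − 3932 = −1070 kJ
Reaction 2:
  Bonds broken (reactants):
    C≡C: 2 × 822 = 1644
    C-H: 4 × 397 = 1588
    O=O: 5 × 482 = 2410
    Σ(broken) = 5642 kJ
  Bonds formed (products):
    C=O: 8 × 774 = 6192
    O-H: 4 × 477 = 1908
    Σ(formed) = 8100 kJ
  ΔH_2 = 5642 − 8100 = −2458 kJ
ΔH_1 − ΔH_2 = +1388 kJ, so reaction 2 has the more negative ΔH; |ΔH_1 − ΔH_2| = 1388 kJ.

Reaction 2, by 1388 kJ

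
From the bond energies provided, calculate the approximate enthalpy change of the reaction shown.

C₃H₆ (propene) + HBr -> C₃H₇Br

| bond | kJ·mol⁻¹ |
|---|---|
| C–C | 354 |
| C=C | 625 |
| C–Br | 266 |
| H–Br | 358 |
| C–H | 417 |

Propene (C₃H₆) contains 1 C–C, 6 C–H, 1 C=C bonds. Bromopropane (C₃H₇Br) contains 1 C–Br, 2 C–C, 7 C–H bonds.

Bonds broken (reactants):
  C–C: 1 × 354 = 354
  C–H: 6 × 417 = 2502
  C=C: 1 × 625 = 625
  H–Br: 1 × 358 = 358
  Σ(broken) = 3839 kJ
Bonds formed (products):
  C–Br: 1 × 266 = 266
  C–C: 2 × 354 = 708
  C–H: 7 × 417 = 2919
  Σ(formed) = 3893 kJ
ΔH = Σ(broken) − Σ(formed) = 3839 − 3893 = −54 kJ

ΔH ≈ −54 kJ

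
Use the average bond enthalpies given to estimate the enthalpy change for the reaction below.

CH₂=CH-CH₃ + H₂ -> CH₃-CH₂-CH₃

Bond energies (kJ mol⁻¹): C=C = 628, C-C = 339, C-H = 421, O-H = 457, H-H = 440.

ΔH ≈ −113 kJ

Bonds broken (reactants):
  C-C: 1 × 339 = 339
  C-H: 6 × 421 = 2526
  C=C: 1 × 628 = 628
  H-H: 1 × 440 = 440
  Σ(broken) = 3933 kJ
Bonds formed (products):
  C-C: 2 × 339 = 678
  C-H: 8 × 421 = 3368
  Σ(formed) = 4046 kJ
ΔH = Σ(broken) − Σ(formed) = 3933 − 4046 = −113 kJ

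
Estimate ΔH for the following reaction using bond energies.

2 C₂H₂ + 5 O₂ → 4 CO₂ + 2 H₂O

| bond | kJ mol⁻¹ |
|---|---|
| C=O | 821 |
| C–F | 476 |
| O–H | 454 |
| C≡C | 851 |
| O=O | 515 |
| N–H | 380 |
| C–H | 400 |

ΔH ≈ −2507 kJ

Bonds broken (reactants):
  C≡C: 2 × 851 = 1702
  C–H: 4 × 400 = 1600
  O=O: 5 × 515 = 2575
  Σ(broken) = 5877 kJ
Bonds formed (products):
  C=O: 8 × 821 = 6568
  O–H: 4 × 454 = 1816
  Σ(formed) = 8384 kJ
ΔH = Σ(broken) − Σ(formed) = 5877 − 8384 = −2507 kJ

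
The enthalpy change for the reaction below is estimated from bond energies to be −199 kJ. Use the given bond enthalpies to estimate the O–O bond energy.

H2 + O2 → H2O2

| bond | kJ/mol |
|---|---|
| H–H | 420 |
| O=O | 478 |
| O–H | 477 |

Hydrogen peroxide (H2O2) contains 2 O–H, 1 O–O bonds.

Let D be the O–O bond energy.
Σ(broken) = 1×420 + 1×478 = 898
Σ(formed) = 2×477 + 1×D = 954 + D
ΔH = Σ(broken) − Σ(formed) = (898) − (954 + D) = −56 − D
Setting this equal to −199 kJ gives D = 143 kJ/mol.

D(O–O) ≈ 143 kJ/mol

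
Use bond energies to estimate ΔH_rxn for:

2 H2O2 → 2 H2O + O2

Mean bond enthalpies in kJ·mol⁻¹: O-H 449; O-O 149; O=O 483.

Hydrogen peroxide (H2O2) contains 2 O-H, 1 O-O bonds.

Bonds broken (reactants):
  O-H: 4 × 449 = 1796
  O-O: 2 × 149 = 298
  Σ(broken) = 2094 kJ
Bonds formed (products):
  O-H: 4 × 449 = 1796
  O=O: 1 × 483 = 483
  Σ(formed) = 2279 kJ
ΔH = Σ(broken) − Σ(formed) = 2094 − 2279 = −185 kJ

ΔH ≈ −185 kJ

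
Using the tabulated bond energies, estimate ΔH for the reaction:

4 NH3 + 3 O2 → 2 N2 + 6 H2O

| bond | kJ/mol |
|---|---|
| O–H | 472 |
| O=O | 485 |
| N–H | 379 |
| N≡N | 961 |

ΔH ≈ −1583 kJ

Bonds broken (reactants):
  N–H: 12 × 379 = 4548
  O=O: 3 × 485 = 1455
  Σ(broken) = 6003 kJ
Bonds formed (products):
  N≡N: 2 × 961 = 1922
  O–H: 12 × 472 = 5664
  Σ(formed) = 7586 kJ
ΔH = Σ(broken) − Σ(formed) = 6003 − 7586 = −1583 kJ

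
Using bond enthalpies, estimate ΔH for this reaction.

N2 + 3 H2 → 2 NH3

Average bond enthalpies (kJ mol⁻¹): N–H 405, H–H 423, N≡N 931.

ΔH ≈ −230 kJ

Bonds broken (reactants):
  H–H: 3 × 423 = 1269
  N≡N: 1 × 931 = 931
  Σ(broken) = 2200 kJ
Bonds formed (products):
  N–H: 6 × 405 = 2430
  Σ(formed) = 2430 kJ
ΔH = Σ(broken) − Σ(formed) = 2200 − 2430 = −230 kJ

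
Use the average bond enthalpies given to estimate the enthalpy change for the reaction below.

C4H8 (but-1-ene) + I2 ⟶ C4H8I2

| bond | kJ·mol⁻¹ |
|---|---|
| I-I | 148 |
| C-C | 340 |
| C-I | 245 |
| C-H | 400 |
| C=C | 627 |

ΔH ≈ −55 kJ

Bonds broken (reactants):
  C-C: 2 × 340 = 680
  C-H: 8 × 400 = 3200
  C=C: 1 × 627 = 627
  I-I: 1 × 148 = 148
  Σ(broken) = 4655 kJ
Bonds formed (products):
  C-C: 3 × 340 = 1020
  C-H: 8 × 400 = 3200
  C-I: 2 × 245 = 490
  Σ(formed) = 4710 kJ
ΔH = Σ(broken) − Σ(formed) = 4655 − 4710 = −55 kJ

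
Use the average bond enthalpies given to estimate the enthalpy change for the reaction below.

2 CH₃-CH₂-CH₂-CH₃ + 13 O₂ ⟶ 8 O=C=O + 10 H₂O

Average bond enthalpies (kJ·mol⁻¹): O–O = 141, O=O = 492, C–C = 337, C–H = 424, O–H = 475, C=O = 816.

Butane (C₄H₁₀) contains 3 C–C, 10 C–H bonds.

Bonds broken (reactants):
  C–C: 6 × 337 = 2022
  C–H: 20 × 424 = 8480
  O=O: 13 × 492 = 6396
  Σ(broken) = 16898 kJ
Bonds formed (products):
  C=O: 16 × 816 = 13056
  O–H: 20 × 475 = 9500
  Σ(formed) = 22556 kJ
ΔH = Σ(broken) − Σ(formed) = 16898 − 22556 = −5658 kJ

ΔH ≈ −5658 kJ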